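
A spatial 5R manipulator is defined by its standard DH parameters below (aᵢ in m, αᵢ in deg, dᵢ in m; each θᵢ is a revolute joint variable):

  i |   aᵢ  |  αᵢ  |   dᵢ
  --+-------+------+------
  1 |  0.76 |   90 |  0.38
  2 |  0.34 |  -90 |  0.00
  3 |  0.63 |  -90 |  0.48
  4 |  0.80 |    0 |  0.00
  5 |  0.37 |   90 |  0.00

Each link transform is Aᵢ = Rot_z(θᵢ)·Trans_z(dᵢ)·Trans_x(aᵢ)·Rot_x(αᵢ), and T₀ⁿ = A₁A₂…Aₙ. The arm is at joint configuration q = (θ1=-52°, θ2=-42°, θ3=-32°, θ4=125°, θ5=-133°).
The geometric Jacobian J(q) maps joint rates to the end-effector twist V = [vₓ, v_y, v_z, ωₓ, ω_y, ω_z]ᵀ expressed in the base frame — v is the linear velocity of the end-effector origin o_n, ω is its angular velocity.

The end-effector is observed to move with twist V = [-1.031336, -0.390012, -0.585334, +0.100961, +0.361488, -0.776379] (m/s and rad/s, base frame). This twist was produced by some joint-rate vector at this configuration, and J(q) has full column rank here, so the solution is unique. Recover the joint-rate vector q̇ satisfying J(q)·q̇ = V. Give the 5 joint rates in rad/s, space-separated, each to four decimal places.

o_n = [0.5566, -1.1750, -0.2446]
J₁: ẑ×o_n = [1.1750, 0.5566, -0.0000], ω = ẑ
J2: z=[-0.7880, -0.6157, 0.0000] o=[0.4679, -0.5989, 0.3800] → [0.3845, -0.4922, 0.5086, -0.7880, -0.6157, 0.0000]
J3: z=[0.4120, -0.5273, 0.7431] o=[0.6235, -0.7980, 0.1525] → [0.4895, 0.1138, -0.1906, 0.4120, -0.5273, 0.7431]
J4: z=[0.9107, 0.2118, -0.3546] o=[0.8026, -1.5695, 0.1517] → [0.0560, 0.4481, 0.4114, 0.9107, 0.2118, -0.3546]
J5: z=[0.9107, 0.2118, -0.3546] o=[0.5462, -0.8464, -0.0749] → [-0.1525, 0.1508, -0.3015, 0.9107, 0.2118, -0.3546]
q̇ = J⁺·V = [-0.5140, -0.2860, -0.3440, -0.7010, 0.7200]

-0.5140 -0.2860 -0.3440 -0.7010 0.7200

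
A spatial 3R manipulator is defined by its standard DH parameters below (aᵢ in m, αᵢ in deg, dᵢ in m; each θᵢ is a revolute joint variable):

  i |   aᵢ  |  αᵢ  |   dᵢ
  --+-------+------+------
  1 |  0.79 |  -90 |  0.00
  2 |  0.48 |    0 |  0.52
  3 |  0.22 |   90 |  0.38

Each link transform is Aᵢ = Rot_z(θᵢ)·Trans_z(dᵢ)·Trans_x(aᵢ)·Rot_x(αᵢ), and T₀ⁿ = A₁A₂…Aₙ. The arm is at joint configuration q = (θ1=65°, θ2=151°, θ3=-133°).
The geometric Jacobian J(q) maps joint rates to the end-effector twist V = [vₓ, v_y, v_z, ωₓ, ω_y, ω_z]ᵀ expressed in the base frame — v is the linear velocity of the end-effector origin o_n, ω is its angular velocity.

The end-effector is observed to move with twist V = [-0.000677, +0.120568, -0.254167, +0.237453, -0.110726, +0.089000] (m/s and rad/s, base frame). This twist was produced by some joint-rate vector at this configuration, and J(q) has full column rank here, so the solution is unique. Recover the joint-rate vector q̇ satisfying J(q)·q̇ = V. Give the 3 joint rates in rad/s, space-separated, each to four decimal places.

o_n = [-0.5708, 0.9055, -0.3007]
J₁: ẑ×o_n = [-0.9055, -0.5708, 0.0000], ω = ẑ
J2: z=[-0.9063, 0.4226, 0.0000] o=[0.3339, 0.7160, 0.0000] → [-0.1271, -0.2725, 0.2106, -0.9063, 0.4226, 0.0000]
J3: z=[-0.9063, 0.4226, 0.0000] o=[-0.3148, 0.5553, -0.2327] → [-0.0287, -0.0616, -0.2092, -0.9063, 0.4226, 0.0000]
q̇ = J⁺·V = [0.0890, -0.7360, 0.4740]

0.0890 -0.7360 0.4740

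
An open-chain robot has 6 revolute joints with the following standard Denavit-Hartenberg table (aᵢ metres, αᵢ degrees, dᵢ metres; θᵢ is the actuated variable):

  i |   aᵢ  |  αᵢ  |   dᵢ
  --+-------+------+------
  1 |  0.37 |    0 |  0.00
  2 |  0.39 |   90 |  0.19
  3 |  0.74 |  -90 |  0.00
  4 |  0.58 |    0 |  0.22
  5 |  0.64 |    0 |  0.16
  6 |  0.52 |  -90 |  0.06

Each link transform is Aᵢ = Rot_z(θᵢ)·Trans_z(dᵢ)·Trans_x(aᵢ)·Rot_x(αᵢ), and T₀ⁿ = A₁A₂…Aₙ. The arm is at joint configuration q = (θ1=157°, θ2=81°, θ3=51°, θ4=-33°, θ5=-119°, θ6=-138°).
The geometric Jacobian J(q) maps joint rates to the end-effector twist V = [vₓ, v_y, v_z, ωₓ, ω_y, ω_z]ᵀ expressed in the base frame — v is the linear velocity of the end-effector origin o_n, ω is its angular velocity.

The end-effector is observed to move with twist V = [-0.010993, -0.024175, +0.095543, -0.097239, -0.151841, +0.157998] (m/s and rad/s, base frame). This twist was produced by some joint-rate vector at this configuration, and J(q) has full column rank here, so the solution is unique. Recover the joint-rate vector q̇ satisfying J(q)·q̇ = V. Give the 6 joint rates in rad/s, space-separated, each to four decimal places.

-0.2400 0.5440 0.0020 -0.0920 0.2190 -0.3590

o_n = [-0.7542, -0.2764, 1.1191]
J₁: ẑ×o_n = [0.2764, -0.7542, 0.0000], ω = ẑ
J2: z=[0.0000, 0.0000, 1.0000] o=[-0.3406, 0.1446, 0.0000] → [0.4209, -0.4136, 0.0000, 0.0000, 0.0000, 1.0000]
J3: z=[-0.8480, 0.5299, 0.0000] o=[-0.5473, -0.1862, 0.1900] → [0.4923, 0.7879, 0.1862, -0.8480, 0.5299, 0.0000]
J4: z=[0.4118, 0.6591, 0.6293] o=[-0.7940, -0.5811, 0.7651] → [0.0415, -0.1207, 0.0993, 0.4118, 0.6591, 0.6293]
J5: z=[0.4118, 0.6591, 0.6293] o=[-1.1335, -0.5283, 1.2816] → [-0.2656, 0.3056, -0.1462, 0.4118, 0.6591, 0.6293]
J6: z=[0.4118, 0.6591, 0.6293] o=[-1.1340, 0.0379, 0.9431] → [0.3138, 0.1665, -0.3797, 0.4118, 0.6591, 0.6293]
q̇ = J⁺·V = [-0.2400, 0.5440, 0.0020, -0.0920, 0.2190, -0.3590]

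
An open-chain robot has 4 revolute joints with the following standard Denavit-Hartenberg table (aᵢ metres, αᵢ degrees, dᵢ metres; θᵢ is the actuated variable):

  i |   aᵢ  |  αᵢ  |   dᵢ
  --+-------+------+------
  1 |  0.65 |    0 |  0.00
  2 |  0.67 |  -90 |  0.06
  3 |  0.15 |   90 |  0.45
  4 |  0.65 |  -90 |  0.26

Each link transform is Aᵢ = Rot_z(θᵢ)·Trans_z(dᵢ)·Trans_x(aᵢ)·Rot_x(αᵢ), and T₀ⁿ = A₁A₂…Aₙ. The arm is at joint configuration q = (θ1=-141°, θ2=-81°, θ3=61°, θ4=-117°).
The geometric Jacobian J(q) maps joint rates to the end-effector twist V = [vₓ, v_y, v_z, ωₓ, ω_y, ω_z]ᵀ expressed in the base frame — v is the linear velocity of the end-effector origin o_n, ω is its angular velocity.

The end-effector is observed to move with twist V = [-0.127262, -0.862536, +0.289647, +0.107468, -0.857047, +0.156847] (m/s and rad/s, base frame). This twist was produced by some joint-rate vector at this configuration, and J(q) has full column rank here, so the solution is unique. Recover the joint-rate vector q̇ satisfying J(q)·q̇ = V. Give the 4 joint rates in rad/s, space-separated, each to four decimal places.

0.7520 -0.2330 0.5650 -0.7470

o_n = [-1.0333, 0.2403, 0.3130]
J₁: ẑ×o_n = [-0.2403, -1.0333, 0.0000], ω = ẑ
J2: z=[0.0000, 0.0000, 1.0000] o=[-0.5051, -0.4091, 0.0000] → [-0.6494, -0.5282, 0.0000, 0.0000, 0.0000, 1.0000]
J3: z=[-0.6691, -0.7431, 0.0000] o=[-1.0031, 0.0393, 0.0600] → [-0.1880, 0.1693, -0.1571, -0.6691, -0.7431, 0.0000]
J4: z=[-0.6500, 0.5852, 0.4848] o=[-1.3582, -0.2465, -0.0712] → [-0.0112, 0.4072, -0.5065, -0.6500, 0.5852, 0.4848]
q̇ = J⁺·V = [0.7520, -0.2330, 0.5650, -0.7470]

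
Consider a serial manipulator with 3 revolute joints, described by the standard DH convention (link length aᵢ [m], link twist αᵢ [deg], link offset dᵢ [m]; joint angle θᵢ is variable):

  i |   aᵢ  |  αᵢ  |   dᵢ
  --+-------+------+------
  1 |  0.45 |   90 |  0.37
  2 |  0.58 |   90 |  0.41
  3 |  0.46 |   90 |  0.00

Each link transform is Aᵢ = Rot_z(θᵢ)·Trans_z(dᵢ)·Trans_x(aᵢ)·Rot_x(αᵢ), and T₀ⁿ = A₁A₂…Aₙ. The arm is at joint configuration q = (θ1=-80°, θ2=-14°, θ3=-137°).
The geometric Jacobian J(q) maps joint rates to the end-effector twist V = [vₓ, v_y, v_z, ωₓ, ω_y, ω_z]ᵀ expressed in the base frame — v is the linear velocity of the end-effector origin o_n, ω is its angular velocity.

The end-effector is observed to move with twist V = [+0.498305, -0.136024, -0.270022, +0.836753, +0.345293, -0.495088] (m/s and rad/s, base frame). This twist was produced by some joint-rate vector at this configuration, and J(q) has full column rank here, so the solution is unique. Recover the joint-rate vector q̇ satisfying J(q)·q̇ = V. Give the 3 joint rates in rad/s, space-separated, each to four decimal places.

o_n = [0.0244, -0.6926, 0.3111]
J₁: ẑ×o_n = [0.6926, 0.0244, -0.0000], ω = ẑ
J2: z=[-0.9848, -0.1736, 0.0000] o=[0.0781, -0.4432, 0.3700] → [0.0102, -0.0580, 0.2363, -0.9848, -0.1736, 0.0000]
J3: z=[-0.0420, 0.2382, -0.9703] o=[-0.2279, -1.0686, 0.2297] → [0.3842, -0.2414, -0.0759, -0.0420, 0.2382, -0.9703]
q̇ = J⁺·V = [0.2860, -0.8840, 0.8050]

0.2860 -0.8840 0.8050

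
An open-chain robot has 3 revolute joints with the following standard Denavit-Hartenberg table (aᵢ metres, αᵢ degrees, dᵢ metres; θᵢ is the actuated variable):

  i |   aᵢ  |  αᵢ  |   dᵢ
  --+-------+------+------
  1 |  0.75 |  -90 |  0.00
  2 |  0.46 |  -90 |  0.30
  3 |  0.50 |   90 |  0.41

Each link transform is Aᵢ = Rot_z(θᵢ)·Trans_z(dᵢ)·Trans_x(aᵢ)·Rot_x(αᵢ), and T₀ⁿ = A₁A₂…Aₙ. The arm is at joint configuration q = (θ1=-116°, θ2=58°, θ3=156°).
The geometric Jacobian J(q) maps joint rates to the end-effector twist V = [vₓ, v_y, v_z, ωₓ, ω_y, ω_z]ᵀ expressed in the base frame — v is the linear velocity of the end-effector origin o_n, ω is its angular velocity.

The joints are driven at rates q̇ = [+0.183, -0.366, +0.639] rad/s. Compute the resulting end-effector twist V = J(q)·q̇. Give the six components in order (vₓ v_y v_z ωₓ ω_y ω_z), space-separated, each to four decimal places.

o_n = [-0.0903, -0.4055, -0.2200]
J₁: ẑ×o_n = [0.4055, -0.0903, 0.0000], ω = ẑ
J2: z=[0.8988, -0.4384, 0.0000] o=[-0.3288, -0.6741, 0.0000] → [0.0964, 0.1977, 0.3460, 0.8988, -0.4384, 0.0000]
J3: z=[0.3718, 0.7622, -0.5299] o=[-0.1660, -1.0247, -0.3901] → [0.4578, -0.1034, 0.1725, 0.3718, 0.7622, -0.5299]
V = J·q̇ = [0.3314, -0.1549, -0.0164, -0.0914, 0.6475, -0.1556]

0.3314 -0.1549 -0.0164 -0.0914 0.6475 -0.1556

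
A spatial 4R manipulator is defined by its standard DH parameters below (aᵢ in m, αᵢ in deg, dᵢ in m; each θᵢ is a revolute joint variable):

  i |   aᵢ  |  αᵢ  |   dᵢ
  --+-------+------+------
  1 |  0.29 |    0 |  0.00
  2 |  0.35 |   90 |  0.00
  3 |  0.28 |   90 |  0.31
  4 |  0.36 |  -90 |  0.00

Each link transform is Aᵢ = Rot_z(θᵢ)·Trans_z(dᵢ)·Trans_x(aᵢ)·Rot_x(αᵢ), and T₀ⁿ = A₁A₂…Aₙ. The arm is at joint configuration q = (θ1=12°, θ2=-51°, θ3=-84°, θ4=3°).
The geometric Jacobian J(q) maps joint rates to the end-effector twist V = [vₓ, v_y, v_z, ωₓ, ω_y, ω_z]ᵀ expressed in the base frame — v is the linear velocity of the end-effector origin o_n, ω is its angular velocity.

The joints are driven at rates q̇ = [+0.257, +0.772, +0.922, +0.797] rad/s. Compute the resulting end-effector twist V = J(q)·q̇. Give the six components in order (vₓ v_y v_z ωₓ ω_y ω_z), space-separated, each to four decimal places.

o_n = [0.4007, -0.4576, -0.6360]
J₁: ẑ×o_n = [0.4576, 0.4007, -0.0000], ω = ẑ
J2: z=[0.0000, 0.0000, 1.0000] o=[0.2837, 0.0603, 0.0000] → [0.5179, 0.1170, -0.0000, 0.0000, 0.0000, 1.0000]
J3: z=[-0.6293, -0.7771, 0.0000] o=[0.5557, -0.1600, 0.0000] → [0.4943, -0.4002, 0.0668, -0.6293, -0.7771, 0.0000]
J4: z=[-0.7729, 0.6259, -0.1045] o=[0.3833, -0.4193, -0.2785] → [-0.2278, -0.2781, 0.0187, -0.7729, 0.6259, -0.1045]
V = J·q̇ = [0.7916, -0.3974, 0.0766, -1.1962, -0.2177, 0.9457]

0.7916 -0.3974 0.0766 -1.1962 -0.2177 0.9457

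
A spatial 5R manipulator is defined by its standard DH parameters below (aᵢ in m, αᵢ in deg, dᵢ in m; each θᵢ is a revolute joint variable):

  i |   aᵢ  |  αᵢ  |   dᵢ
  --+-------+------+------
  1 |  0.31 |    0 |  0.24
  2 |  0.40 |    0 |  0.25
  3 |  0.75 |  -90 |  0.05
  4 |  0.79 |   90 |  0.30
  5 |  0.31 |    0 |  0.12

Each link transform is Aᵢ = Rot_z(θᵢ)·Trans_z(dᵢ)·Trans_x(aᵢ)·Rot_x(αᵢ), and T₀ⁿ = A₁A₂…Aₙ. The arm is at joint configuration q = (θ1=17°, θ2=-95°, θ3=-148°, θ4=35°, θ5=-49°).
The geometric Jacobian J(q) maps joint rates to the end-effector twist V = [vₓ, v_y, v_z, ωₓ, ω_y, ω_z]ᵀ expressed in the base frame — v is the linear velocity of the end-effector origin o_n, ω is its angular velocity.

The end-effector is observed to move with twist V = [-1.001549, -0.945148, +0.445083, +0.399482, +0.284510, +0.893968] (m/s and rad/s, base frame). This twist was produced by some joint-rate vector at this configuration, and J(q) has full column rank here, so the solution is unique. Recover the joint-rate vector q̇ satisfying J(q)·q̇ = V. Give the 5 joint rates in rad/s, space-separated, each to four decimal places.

0.0520 0.5940 0.3520 -0.4850 -0.1270

o_n = [-0.8020, 0.8279, 0.0685]
J₁: ẑ×o_n = [-0.8279, -0.8020, 0.0000], ω = ẑ
J2: z=[0.0000, 0.0000, 1.0000] o=[0.2965, 0.0906, 0.2400] → [-0.7372, -1.0984, 0.0000, 0.0000, 0.0000, 1.0000]
J3: z=[0.0000, 0.0000, 1.0000] o=[0.3796, -0.3006, 0.4900] → [-1.1285, -1.1816, 0.0000, 0.0000, 0.0000, 1.0000]
J4: z=[-0.7193, -0.6947, 0.0000] o=[-0.1414, 0.2389, 0.5400] → [0.3275, -0.3392, -0.8826, -0.7193, -0.6947, 0.0000]
J5: z=[-0.3984, 0.4126, 0.8192] o=[-0.8067, 0.4960, 0.0869] → [-0.2794, -0.0034, -0.1342, -0.3984, 0.4126, 0.8192]
q̇ = J⁺·V = [0.0520, 0.5940, 0.3520, -0.4850, -0.1270]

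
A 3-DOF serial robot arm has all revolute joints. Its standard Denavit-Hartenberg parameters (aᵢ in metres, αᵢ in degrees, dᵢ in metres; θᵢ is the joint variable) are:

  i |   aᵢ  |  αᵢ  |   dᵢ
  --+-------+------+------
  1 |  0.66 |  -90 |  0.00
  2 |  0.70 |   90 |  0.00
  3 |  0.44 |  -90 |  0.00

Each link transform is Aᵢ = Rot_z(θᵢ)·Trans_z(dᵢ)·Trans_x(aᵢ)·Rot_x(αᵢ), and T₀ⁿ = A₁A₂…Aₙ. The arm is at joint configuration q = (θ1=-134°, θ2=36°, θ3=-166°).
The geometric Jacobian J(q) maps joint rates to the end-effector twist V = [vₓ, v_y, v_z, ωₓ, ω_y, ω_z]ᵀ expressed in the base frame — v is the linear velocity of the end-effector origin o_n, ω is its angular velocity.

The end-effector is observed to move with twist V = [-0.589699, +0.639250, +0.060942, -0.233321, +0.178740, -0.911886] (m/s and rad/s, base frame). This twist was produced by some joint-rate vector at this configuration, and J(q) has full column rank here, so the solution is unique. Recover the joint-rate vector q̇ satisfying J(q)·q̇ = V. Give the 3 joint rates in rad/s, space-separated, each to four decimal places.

-0.9580 -0.2920 0.0570

o_n = [-0.6885, -0.5597, -0.1605]
J₁: ẑ×o_n = [0.5597, -0.6885, 0.0000], ω = ẑ
J2: z=[0.7193, -0.6947, 0.0000] o=[-0.4585, -0.4748, 0.0000] → [0.1115, 0.1155, -0.2209, 0.7193, -0.6947, 0.0000]
J3: z=[-0.4083, -0.4228, 0.8090] o=[-0.8519, -0.8821, -0.4114] → [-0.3669, 0.2346, -0.0626, -0.4083, -0.4228, 0.8090]
q̇ = J⁺·V = [-0.9580, -0.2920, 0.0570]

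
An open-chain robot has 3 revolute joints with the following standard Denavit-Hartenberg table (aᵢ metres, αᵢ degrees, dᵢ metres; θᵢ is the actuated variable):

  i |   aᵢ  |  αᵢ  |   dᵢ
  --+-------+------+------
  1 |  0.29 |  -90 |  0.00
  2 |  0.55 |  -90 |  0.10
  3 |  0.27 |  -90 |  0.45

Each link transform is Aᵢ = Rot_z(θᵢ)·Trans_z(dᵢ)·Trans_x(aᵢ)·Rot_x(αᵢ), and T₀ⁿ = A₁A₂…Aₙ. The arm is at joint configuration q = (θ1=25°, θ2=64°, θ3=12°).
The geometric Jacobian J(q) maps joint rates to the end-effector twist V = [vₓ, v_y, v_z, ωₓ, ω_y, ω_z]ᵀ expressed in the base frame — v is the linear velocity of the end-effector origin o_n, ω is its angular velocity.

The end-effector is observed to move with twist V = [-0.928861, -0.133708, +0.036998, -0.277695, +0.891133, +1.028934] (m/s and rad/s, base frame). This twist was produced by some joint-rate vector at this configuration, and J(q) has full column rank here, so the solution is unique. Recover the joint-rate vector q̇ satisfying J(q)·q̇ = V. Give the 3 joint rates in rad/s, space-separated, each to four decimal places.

o_n = [0.2012, 0.1422, -0.9290]
J₁: ẑ×o_n = [-0.1422, 0.2012, 0.0000], ω = ẑ
J2: z=[-0.4226, 0.9063, 0.0000] o=[0.2628, 0.1226, 0.0000] → [-0.8419, -0.3926, 0.0476, -0.4226, 0.9063, 0.0000]
J3: z=[-0.8146, -0.3798, -0.4384] o=[0.4391, 0.3151, -0.4943] → [0.0893, -0.2498, 0.0505, -0.8146, -0.3798, -0.4384]
q̇ = J⁺·V = [0.9680, 0.9250, -0.1390]

0.9680 0.9250 -0.1390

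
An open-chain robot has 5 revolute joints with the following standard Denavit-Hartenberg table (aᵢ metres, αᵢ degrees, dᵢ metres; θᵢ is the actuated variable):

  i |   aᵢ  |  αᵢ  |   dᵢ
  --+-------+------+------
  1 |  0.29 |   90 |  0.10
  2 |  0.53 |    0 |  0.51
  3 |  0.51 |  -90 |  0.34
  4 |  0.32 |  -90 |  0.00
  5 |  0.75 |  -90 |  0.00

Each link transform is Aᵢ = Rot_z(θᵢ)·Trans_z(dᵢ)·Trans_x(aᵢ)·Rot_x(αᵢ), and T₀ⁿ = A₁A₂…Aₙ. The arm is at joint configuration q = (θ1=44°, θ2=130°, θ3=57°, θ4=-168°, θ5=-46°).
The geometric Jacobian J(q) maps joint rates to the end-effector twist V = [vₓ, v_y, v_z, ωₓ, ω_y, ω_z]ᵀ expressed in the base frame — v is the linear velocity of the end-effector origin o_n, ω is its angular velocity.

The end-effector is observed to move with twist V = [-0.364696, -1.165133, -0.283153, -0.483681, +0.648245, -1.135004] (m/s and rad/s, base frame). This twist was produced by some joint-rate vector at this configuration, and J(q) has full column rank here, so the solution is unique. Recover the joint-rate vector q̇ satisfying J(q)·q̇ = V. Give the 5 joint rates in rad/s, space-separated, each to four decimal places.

o_n = [0.9460, -0.5112, 0.0086]
J₁: ẑ×o_n = [0.5112, 0.9460, -0.0000], ω = ẑ
J2: z=[0.6947, -0.7193, 0.0000] o=[0.2086, 0.2015, 0.1000] → [0.0657, 0.0635, 0.0354, 0.6947, -0.7193, 0.0000]
J3: z=[0.6947, -0.7193, 0.0000] o=[0.3178, -0.4021, 0.5060] → [0.3578, 0.3455, 0.3760, 0.6947, -0.7193, 0.0000]
J4: z=[0.0877, 0.0847, -0.9925] o=[0.1899, -0.9983, 0.4439] → [0.4466, -0.7123, -0.0213, 0.0877, 0.0847, -0.9925]
J5: z=[0.5310, -0.8470, -0.0253] o=[0.4596, -0.8303, 0.4820] → [0.4090, 0.2391, 0.5814, 0.5310, -0.8470, -0.0253]
q̇ = J⁺·V = [-0.6680, -0.2190, -0.3730, 0.4760, -0.2150]

-0.6680 -0.2190 -0.3730 0.4760 -0.2150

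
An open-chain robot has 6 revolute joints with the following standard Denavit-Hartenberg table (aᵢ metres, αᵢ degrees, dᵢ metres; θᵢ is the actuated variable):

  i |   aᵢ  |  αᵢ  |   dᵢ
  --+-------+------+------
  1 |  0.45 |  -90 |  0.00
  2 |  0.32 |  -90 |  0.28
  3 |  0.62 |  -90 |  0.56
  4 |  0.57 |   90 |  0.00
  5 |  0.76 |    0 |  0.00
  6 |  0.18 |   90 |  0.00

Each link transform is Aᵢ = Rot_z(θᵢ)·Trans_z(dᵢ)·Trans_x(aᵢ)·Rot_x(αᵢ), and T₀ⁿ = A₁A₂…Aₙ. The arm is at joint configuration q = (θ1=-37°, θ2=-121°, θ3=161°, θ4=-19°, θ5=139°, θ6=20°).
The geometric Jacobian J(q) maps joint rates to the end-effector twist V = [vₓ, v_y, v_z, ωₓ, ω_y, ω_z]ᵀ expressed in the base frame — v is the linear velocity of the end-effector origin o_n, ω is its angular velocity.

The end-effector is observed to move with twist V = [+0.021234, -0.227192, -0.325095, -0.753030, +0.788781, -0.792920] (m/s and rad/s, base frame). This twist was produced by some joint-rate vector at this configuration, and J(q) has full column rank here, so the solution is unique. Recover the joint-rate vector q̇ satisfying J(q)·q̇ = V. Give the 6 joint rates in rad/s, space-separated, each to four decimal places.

0.1910 -0.0050 -0.8070 0.2660 -0.0890 -0.5690

o_n = [1.2255, -0.0928, 0.0058]
J₁: ẑ×o_n = [0.0928, 1.2255, -0.0000], ω = ẑ
J2: z=[0.6018, 0.7986, 0.0000] o=[0.3594, -0.2708, 0.0000] → [0.0046, -0.0035, -0.5846, 0.6018, 0.7986, 0.0000]
J3: z=[0.6846, -0.5159, 0.5150] o=[0.3963, 0.0520, 0.2743] → [0.2131, 0.6109, 0.3286, 0.6846, -0.5159, 0.5150]
J4: z=[0.7029, 0.6542, -0.2791] o=[0.8993, -0.5798, 0.0602] → [0.1003, -0.0528, 0.1289, 0.7029, 0.6542, -0.2791]
J5: z=[0.5844, -0.3077, 0.7508] o=[1.1303, -0.9736, -0.2810] → [-0.7496, -0.0961, 0.5441, 0.5844, -0.3077, 0.7508]
J6: z=[0.5844, -0.3077, 0.7508] o=[1.2483, -0.2511, -0.0768] → [-0.1443, -0.0654, 0.0855, 0.5844, -0.3077, 0.7508]
q̇ = J⁺·V = [0.1910, -0.0050, -0.8070, 0.2660, -0.0890, -0.5690]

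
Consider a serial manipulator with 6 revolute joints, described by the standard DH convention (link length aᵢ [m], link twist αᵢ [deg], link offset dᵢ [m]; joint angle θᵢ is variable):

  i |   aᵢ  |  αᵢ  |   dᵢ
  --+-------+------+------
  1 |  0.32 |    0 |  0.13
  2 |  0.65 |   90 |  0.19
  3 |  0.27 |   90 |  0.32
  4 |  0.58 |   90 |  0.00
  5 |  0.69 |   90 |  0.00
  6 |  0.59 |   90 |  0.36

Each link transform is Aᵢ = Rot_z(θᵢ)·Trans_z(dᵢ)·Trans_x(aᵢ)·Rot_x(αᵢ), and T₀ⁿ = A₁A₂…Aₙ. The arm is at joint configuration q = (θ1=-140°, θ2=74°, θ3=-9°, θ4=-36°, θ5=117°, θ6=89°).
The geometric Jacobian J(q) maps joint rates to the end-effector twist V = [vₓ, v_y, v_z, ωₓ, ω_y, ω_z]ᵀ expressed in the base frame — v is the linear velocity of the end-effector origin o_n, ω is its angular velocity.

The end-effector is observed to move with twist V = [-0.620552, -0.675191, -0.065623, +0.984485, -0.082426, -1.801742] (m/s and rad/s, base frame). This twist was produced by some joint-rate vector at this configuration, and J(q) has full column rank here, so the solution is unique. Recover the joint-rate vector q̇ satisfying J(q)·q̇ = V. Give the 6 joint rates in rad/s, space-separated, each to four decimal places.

-0.4280 -0.6670 -0.8780 0.3880 -0.3510 0.5190

o_n = [0.5844, -0.8399, -0.5195]
J₁: ẑ×o_n = [0.8399, 0.5844, -0.0000], ω = ẑ
J2: z=[0.0000, 0.0000, 1.0000] o=[-0.2451, -0.2057, 0.1300] → [0.6342, 0.8295, -0.0000, 0.0000, 0.0000, 1.0000]
J3: z=[-0.9135, -0.4067, 0.0000] o=[0.0192, -0.7995, 0.3200] → [0.3414, -0.7669, 0.2667, -0.9135, -0.4067, 0.0000]
J4: z=[-0.0636, 0.1429, -0.9877] o=[-0.1646, -1.1733, 0.2778] → [0.2154, -0.7905, -0.1282, -0.0636, 0.1429, -0.9877]
J5: z=[0.5029, 0.8594, 0.0919] o=[0.3353, -1.4580, 0.2044] → [-0.6789, 0.3869, 0.0969, 0.5029, 0.8594, 0.0919]
J6: z=[0.7391, -0.3725, -0.5612] o=[0.0262, -1.2164, -0.3632] → [0.2695, -0.1977, 0.4862, 0.7391, -0.3725, -0.5612]
q̇ = J⁺·V = [-0.4280, -0.6670, -0.8780, 0.3880, -0.3510, 0.5190]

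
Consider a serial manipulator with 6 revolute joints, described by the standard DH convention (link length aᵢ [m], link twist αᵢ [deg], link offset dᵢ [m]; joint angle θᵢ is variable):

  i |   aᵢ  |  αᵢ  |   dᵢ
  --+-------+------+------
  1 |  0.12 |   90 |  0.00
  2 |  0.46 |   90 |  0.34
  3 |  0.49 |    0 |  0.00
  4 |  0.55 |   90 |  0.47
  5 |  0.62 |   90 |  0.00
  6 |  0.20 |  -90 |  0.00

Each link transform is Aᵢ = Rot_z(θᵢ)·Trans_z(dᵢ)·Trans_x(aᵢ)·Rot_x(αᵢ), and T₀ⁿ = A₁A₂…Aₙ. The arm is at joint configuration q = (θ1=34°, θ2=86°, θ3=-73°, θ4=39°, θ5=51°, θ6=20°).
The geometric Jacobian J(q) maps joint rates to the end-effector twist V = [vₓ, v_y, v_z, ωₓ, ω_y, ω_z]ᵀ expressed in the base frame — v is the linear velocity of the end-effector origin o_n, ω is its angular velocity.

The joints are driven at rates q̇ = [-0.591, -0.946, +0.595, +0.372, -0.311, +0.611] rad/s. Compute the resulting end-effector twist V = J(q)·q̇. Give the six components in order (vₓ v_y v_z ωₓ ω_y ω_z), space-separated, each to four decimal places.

2.1787 -0.3214 -0.1385 -0.0188 1.1377 -0.0654

o_n = [0.6563, 1.3801, 1.3624]
J₁: ẑ×o_n = [-1.3801, 0.6563, 0.0000], ω = ẑ
J2: z=[0.5592, -0.8290, 0.0000] o=[0.0995, 0.0671, 0.0000] → [-1.1295, -0.7618, 1.1958, 0.5592, -0.8290, 0.0000]
J3: z=[0.8270, 0.5578, -0.0698] o=[0.3162, -0.1968, 0.4589] → [0.6140, -0.7710, 1.1145, 0.8270, 0.5578, -0.0698]
J4: z=[0.8270, 0.5578, -0.0698] o=[0.0625, 0.1972, 0.6018] → [0.5068, -0.6705, 0.6470, 0.8270, 0.5578, -0.0698]
J5: z=[-0.4959, 0.6655, -0.5578] o=[0.3055, 0.7322, 1.0239] → [0.5867, -0.0278, -0.5547, -0.4959, 0.6655, -0.5578]
J6: z=[-0.7262, 0.0344, 0.6866] o=[0.6007, 1.1945, 1.3129] → [-0.1258, 0.0741, -0.1367, -0.7262, 0.0344, 0.6866]
V = J·q̇ = [2.1787, -0.3214, -0.1385, -0.0188, 1.1377, -0.0654]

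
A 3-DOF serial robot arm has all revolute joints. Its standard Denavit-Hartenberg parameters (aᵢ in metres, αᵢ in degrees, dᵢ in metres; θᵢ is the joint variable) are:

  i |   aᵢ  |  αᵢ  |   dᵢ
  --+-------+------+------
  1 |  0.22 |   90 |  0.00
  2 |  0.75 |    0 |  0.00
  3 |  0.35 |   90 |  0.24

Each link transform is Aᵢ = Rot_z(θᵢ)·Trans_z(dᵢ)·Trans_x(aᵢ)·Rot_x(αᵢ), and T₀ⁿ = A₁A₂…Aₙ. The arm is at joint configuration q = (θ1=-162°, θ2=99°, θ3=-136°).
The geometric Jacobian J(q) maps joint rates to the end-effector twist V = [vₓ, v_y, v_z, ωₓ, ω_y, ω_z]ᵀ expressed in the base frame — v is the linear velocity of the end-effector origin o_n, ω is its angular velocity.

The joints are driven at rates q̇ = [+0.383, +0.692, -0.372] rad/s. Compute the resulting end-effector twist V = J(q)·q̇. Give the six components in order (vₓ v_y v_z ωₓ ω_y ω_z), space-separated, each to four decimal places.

o_n = [-0.4377, 0.1101, 0.5301]
J₁: ẑ×o_n = [-0.1101, -0.4377, 0.0000], ω = ẑ
J2: z=[-0.3090, 0.9511, 0.0000] o=[-0.2092, -0.0680, 0.0000] → [0.5042, 0.1638, 0.1622, -0.3090, 0.9511, 0.0000]
J3: z=[-0.3090, 0.9511, 0.0000] o=[-0.0976, -0.0317, 0.7408] → [-0.2003, -0.0651, 0.2795, -0.3090, 0.9511, 0.0000]
V = J·q̇ = [0.3812, -0.0300, 0.0083, -0.0989, 0.3043, 0.3830]

0.3812 -0.0300 0.0083 -0.0989 0.3043 0.3830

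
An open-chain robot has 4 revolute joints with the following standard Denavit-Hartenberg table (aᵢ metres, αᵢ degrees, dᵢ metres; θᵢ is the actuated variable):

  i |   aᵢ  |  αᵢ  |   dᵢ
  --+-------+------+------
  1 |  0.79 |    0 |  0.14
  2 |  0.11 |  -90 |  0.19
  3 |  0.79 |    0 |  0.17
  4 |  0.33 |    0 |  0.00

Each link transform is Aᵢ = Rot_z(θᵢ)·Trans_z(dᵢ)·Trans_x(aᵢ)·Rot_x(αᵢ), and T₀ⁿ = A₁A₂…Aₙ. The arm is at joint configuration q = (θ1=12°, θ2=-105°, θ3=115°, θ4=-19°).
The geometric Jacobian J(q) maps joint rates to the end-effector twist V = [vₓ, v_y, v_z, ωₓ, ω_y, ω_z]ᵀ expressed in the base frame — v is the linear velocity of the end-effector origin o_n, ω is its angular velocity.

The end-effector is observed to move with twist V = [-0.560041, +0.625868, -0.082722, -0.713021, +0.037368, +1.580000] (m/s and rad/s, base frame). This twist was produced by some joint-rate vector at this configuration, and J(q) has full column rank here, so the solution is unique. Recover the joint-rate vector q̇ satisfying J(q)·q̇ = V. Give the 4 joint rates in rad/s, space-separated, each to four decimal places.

o_n = [0.9560, 0.4134, -0.7142]
J₁: ẑ×o_n = [-0.4134, 0.9560, 0.0000], ω = ẑ
J2: z=[0.0000, 0.0000, 1.0000] o=[0.7727, 0.1643, 0.1400] → [-0.2491, 0.1833, 0.0000, 0.0000, 0.0000, 1.0000]
J3: z=[0.9986, -0.0523, 0.0000] o=[0.7670, 0.0544, 0.3300] → [0.0546, 1.0427, 0.3684, 0.9986, -0.0523, 0.0000]
J4: z=[0.9986, -0.0523, 0.0000] o=[0.9542, 0.3789, -0.3860] → [0.0172, 0.3277, 0.0345, 0.9986, -0.0523, 0.0000]
q̇ = J⁺·V = [0.8990, 0.6810, -0.1740, -0.5400]

0.8990 0.6810 -0.1740 -0.5400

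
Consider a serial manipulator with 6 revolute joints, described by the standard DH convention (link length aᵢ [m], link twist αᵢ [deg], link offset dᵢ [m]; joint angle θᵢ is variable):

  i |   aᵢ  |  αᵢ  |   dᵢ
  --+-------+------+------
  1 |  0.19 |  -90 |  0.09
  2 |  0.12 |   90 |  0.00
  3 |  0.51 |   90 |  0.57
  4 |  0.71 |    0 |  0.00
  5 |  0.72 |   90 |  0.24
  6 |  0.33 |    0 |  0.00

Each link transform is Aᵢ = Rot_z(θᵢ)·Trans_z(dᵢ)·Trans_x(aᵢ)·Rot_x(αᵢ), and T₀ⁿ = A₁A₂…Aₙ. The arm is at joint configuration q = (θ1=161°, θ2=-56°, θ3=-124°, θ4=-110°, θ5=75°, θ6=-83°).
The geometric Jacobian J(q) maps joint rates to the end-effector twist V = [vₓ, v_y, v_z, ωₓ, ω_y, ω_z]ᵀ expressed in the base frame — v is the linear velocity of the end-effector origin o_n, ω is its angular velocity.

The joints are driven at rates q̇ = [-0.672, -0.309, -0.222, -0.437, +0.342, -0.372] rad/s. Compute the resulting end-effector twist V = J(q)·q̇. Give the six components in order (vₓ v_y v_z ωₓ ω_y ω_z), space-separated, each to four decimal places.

o_n = [-0.1802, 0.8941, -0.4611]
J₁: ẑ×o_n = [-0.8941, -0.1802, 0.0000], ω = ẑ
J2: z=[-0.3256, -0.9455, 0.0000] o=[-0.1796, 0.0619, 0.0900] → [0.5211, -0.1794, -0.2715, -0.3256, -0.9455, 0.0000]
J3: z=[0.7839, -0.2699, 0.5592] o=[-0.2431, 0.0837, 0.1895] → [-0.2776, 0.5451, 0.6522, 0.7839, -0.2699, 0.5592]
J4: z=[0.2563, -0.6797, -0.6873] o=[0.4922, 0.2777, 0.2718] → [0.9217, 0.6499, -0.2990, 0.2563, -0.6797, -0.6873]
J5: z=[0.2563, -0.6797, -0.6873] o=[-0.1682, 0.2922, 0.0113] → [0.7348, 0.1293, 0.1461, 0.2563, -0.6797, -0.6873]
J6: z=[-0.9665, -0.1701, -0.1922] o=[-0.0968, 0.6428, -0.6580] → [0.0148, 0.2064, -0.2571, -0.9665, -0.1701, -0.1922]
V = J·q̇ = [0.3444, -0.2610, 0.2154, 0.2618, 0.4799, -0.6594]

0.3444 -0.2610 0.2154 0.2618 0.4799 -0.6594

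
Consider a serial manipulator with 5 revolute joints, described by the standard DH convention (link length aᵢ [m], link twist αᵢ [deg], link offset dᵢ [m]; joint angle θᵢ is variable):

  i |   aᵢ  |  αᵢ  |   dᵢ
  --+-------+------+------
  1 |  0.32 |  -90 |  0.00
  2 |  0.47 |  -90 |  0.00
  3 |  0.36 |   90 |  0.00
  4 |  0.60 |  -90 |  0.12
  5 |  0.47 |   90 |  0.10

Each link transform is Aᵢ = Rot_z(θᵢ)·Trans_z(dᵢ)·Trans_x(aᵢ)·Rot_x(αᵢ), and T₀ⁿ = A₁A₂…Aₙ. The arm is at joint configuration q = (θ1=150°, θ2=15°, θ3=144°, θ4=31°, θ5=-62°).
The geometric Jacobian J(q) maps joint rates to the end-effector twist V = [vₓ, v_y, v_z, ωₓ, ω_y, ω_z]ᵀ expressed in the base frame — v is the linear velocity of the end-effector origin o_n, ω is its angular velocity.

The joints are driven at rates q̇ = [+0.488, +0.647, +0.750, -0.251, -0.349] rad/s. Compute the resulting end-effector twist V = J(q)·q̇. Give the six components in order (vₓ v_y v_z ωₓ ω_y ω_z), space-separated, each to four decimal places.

o_n = [0.3792, 0.9676, -0.4822]
J₁: ẑ×o_n = [-0.9676, 0.3792, 0.0000], ω = ẑ
J2: z=[-0.5000, -0.8660, 0.0000] o=[-0.2771, 0.1600, 0.0000] → [0.4176, -0.2411, 0.1646, -0.5000, -0.8660, 0.0000]
J3: z=[0.2241, -0.1294, -0.9659] o=[-0.6703, 0.3870, -0.1216] → [0.6075, -0.9330, 0.2660, 0.2241, -0.1294, -0.9659]
J4: z=[-0.0872, 0.9845, -0.1521] o=[-0.3209, 0.4296, -0.0463] → [-0.3473, -0.1445, -0.7362, -0.0872, 0.9845, -0.1521]
J5: z=[-0.3078, -0.1719, -0.9358] o=[0.2372, 0.5686, -0.2553] → [0.4124, -0.2028, -0.0984, -0.3078, -0.1719, -0.9358]
V = J·q̇ = [0.1969, -0.5636, 0.5251, -0.0261, -0.8445, 0.1283]

0.1969 -0.5636 0.5251 -0.0261 -0.8445 0.1283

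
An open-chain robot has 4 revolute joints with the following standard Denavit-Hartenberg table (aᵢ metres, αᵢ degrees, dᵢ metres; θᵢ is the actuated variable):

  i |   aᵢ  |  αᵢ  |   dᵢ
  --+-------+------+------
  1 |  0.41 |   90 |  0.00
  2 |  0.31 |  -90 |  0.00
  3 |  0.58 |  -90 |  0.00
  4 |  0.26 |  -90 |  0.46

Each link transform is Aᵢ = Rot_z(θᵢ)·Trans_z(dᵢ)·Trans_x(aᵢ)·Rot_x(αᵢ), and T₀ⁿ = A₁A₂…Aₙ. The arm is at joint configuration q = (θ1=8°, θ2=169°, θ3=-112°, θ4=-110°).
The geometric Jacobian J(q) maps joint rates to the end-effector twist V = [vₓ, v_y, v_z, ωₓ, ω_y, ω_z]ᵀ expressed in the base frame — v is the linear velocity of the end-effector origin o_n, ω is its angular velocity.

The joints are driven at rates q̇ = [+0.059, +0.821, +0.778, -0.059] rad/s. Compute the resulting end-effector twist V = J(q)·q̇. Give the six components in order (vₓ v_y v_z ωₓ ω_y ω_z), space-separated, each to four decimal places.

o_n = [-0.0899, -0.6464, -0.1344]
J₁: ẑ×o_n = [0.6464, -0.0899, 0.0000], ω = ẑ
J2: z=[0.1392, -0.9903, 0.0000] o=[0.4060, 0.0571, 0.0000] → [0.1331, 0.0187, -0.5890, 0.1392, -0.9903, 0.0000]
J3: z=[-0.1890, -0.0266, -0.9816] o=[0.1047, 0.0147, 0.0592] → [-0.6439, 0.1544, 0.1198, -0.1890, -0.0266, -0.9816]
J4: z=[-0.8492, -0.4976, 0.1769] o=[0.3907, -0.4881, 0.0177] → [0.1037, -0.2142, -0.1048, -0.8492, -0.4976, 0.1769]
V = J·q̇ = [-0.3596, 0.1428, -0.3842, 0.0174, -0.8043, -0.7151]

-0.3596 0.1428 -0.3842 0.0174 -0.8043 -0.7151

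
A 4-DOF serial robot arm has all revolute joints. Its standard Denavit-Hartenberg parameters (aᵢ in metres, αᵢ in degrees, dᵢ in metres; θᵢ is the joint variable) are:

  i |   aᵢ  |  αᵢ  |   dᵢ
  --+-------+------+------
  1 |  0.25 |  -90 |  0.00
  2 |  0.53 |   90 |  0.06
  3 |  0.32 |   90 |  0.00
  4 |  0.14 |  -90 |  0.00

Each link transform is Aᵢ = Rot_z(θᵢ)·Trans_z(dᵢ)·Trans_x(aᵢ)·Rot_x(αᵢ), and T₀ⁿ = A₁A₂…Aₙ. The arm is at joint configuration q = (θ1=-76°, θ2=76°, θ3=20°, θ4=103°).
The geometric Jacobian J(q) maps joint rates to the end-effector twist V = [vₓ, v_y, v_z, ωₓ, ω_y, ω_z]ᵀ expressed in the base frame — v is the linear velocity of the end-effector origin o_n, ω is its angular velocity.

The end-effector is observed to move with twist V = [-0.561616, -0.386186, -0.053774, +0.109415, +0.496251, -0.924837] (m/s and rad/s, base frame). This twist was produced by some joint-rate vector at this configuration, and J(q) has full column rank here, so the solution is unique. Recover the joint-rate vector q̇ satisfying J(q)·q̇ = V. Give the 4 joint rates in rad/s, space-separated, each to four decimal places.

-0.9270 -0.0820 -0.4410 -0.3280

o_n = [0.2933, -0.5207, -0.7443]
J₁: ẑ×o_n = [0.5207, 0.2933, -0.0000], ω = ẑ
J2: z=[0.9703, 0.2419, 0.0000] o=[0.0605, -0.2426, 0.0000] → [-0.1801, 0.7222, -0.3262, 0.9703, 0.2419, 0.0000]
J3: z=[0.2347, -0.9415, 0.2419] o=[0.1497, -0.3525, -0.5143] → [0.2573, 0.0887, 0.0957, 0.2347, -0.9415, 0.2419]
J4: z=[-0.8918, -0.3076, -0.3319] o=[0.2735, -0.3966, -0.8060] → [-0.0602, 0.0485, 0.1168, -0.8918, -0.3076, -0.3319]
q̇ = J⁺·V = [-0.9270, -0.0820, -0.4410, -0.3280]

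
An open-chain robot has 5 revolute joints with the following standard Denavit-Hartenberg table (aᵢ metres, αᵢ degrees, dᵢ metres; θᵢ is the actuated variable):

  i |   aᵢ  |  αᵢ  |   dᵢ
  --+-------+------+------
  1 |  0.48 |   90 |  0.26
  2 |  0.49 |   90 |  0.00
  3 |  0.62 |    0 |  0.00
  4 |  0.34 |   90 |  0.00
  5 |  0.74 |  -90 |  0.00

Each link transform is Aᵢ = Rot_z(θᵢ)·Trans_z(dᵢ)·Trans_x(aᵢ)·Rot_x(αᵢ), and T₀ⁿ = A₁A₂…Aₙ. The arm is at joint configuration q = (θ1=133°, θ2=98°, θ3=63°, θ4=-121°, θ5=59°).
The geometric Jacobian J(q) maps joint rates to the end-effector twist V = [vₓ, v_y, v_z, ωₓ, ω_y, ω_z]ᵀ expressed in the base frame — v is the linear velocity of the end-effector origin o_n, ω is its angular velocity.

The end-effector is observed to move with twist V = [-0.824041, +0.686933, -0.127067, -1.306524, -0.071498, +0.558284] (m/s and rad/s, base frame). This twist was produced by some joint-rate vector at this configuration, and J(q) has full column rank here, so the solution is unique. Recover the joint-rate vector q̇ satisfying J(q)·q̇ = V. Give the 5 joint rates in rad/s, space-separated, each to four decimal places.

0.7350 -0.8220 0.2460 0.5600 0.3440

o_n = [-0.6895, 0.6527, 1.4907]
J₁: ẑ×o_n = [-0.6527, -0.6895, 0.0000], ω = ẑ
J2: z=[0.7314, 0.6820, 0.0000] o=[-0.3274, 0.3510, 0.2600] → [0.8393, -0.9001, 0.4676, 0.7314, 0.6820, 0.0000]
J3: z=[-0.6754, 0.7242, 0.1392] o=[-0.2809, 0.3012, 0.7452] → [0.4909, 0.4466, 0.0586, -0.6754, 0.7242, 0.1392]
J4: z=[-0.6754, 0.7242, 0.1392] o=[0.1499, 0.6493, 1.0240] → [0.3375, 0.1984, 0.6056, -0.6754, 0.7242, 0.1392]
J5: z=[-0.4681, -0.2751, -0.8398] o=[-0.0439, 0.4343, 1.2024] → [0.1041, 0.6771, -0.2798, -0.4681, -0.2751, -0.8398]
q̇ = J⁺·V = [0.7350, -0.8220, 0.2460, 0.5600, 0.3440]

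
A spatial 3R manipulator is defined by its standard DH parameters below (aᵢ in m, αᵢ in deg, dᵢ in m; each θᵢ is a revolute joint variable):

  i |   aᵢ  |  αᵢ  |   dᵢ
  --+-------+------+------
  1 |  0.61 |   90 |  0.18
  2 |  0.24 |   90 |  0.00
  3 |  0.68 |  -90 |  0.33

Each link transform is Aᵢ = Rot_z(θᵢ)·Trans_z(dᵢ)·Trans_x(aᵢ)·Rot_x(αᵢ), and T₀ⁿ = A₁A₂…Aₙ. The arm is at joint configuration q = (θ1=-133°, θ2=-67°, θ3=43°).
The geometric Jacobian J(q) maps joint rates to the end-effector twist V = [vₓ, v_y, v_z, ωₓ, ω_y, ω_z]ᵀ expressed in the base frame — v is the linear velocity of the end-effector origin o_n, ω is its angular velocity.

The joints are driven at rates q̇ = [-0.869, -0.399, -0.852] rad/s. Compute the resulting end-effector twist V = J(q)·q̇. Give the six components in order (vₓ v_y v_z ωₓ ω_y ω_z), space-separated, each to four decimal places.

o_n = [-0.7445, -0.1184, -0.6276]
J₁: ẑ×o_n = [0.1184, -0.7445, 0.0000], ω = ẑ
J2: z=[-0.7314, 0.6820, 0.0000] o=[-0.4160, -0.4461, 0.1800] → [-0.5508, -0.5907, -0.0157, -0.7314, 0.6820, 0.0000]
J3: z=[0.6278, 0.6732, -0.3907] o=[-0.4800, -0.5147, -0.0409] → [-0.2401, 0.4717, 0.4269, 0.6278, 0.6732, -0.3907]
V = J·q̇ = [0.3215, 0.4808, -0.3575, -0.2431, -0.8457, -0.5361]

0.3215 0.4808 -0.3575 -0.2431 -0.8457 -0.5361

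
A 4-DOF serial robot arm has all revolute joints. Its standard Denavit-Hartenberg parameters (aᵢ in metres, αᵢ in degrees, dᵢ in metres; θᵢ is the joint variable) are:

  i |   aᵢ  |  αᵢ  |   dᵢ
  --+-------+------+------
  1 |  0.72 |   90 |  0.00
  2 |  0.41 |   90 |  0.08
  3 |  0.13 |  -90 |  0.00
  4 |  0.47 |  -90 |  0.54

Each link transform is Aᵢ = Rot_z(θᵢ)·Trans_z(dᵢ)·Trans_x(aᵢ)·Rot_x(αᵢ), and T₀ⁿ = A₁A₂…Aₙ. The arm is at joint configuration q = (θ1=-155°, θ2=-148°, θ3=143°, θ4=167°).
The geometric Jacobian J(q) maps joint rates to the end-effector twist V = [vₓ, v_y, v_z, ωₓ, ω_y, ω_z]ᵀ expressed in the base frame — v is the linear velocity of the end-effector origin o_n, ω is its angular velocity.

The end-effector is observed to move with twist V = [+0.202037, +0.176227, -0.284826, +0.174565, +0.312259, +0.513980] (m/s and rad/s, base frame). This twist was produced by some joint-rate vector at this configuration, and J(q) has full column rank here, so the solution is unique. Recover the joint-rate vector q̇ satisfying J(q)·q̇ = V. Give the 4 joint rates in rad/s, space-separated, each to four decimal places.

-0.3070 0.4600 0.8500 0.3140

o_n = [-0.2048, -0.7008, -0.2735]
J₁: ẑ×o_n = [0.7008, -0.2048, 0.0000], ω = ẑ
J2: z=[-0.4226, 0.9063, 0.0000] o=[-0.6525, -0.3043, 0.0000] → [-0.2479, -0.1156, -0.2382, -0.4226, 0.9063, 0.0000]
J3: z=[0.4803, 0.2240, 0.8480] o=[-0.3712, -0.0848, -0.2173] → [0.5098, 0.1681, -0.3331, 0.4803, 0.2240, 0.8480]
J4: z=[-0.1250, -0.9395, 0.3189] o=[-0.4841, -0.0511, -0.1622] → [0.3117, 0.0752, 0.3436, -0.1250, -0.9395, 0.3189]
q̇ = J⁺·V = [-0.3070, 0.4600, 0.8500, 0.3140]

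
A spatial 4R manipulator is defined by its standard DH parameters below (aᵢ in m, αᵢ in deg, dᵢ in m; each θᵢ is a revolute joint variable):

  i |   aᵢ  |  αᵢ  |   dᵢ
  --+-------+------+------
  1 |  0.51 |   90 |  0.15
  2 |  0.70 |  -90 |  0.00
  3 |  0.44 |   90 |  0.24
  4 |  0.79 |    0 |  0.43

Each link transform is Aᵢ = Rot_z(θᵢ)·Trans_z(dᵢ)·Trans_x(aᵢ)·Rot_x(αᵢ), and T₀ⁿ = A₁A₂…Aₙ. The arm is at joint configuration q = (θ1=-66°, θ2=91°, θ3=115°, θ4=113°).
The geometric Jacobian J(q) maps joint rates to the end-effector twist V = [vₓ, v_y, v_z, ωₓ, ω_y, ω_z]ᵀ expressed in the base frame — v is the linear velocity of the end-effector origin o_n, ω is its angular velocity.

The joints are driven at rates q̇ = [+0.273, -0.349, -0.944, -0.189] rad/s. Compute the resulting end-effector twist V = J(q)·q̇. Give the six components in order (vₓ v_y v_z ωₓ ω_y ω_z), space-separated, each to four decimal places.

o_n = [0.0815, 0.5564, 1.1672]
J₁: ẑ×o_n = [-0.5564, 0.0815, 0.0000], ω = ẑ
J2: z=[-0.9135, -0.4067, 0.0000] o=[0.2074, -0.4659, 0.1500] → [-0.4137, 0.9292, -0.9851, -0.9135, -0.4067, 0.0000]
J3: z=[-0.4067, 0.9134, -0.0175] o=[0.2025, -0.4547, 0.8499] → [0.3075, 0.1311, -0.3007, -0.4067, 0.9134, -0.0175]
J4: z=[0.3796, 0.1863, 0.9062] o=[0.4705, -0.0763, 0.6598] → [-0.4787, -0.5451, 0.3127, 0.3796, 0.1863, 0.9062]
V = J·q̇ = [-0.2072, -0.3228, 0.5686, 0.6310, -0.7555, 0.1182]

-0.2072 -0.3228 0.5686 0.6310 -0.7555 0.1182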